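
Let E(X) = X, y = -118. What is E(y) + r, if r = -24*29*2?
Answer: -1510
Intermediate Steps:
r = -1392 (r = -696*2 = -1392)
E(y) + r = -118 - 1392 = -1510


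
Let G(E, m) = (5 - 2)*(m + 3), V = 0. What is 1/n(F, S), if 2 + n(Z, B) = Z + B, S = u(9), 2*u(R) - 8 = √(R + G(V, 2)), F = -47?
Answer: -15/673 - √6/2019 ≈ -0.023501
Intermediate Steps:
G(E, m) = 9 + 3*m (G(E, m) = 3*(3 + m) = 9 + 3*m)
u(R) = 4 + √(15 + R)/2 (u(R) = 4 + √(R + (9 + 3*2))/2 = 4 + √(R + (9 + 6))/2 = 4 + √(R + 15)/2 = 4 + √(15 + R)/2)
S = 4 + √6 (S = 4 + √(15 + 9)/2 = 4 + √24/2 = 4 + (2*√6)/2 = 4 + √6 ≈ 6.4495)
n(Z, B) = -2 + B + Z (n(Z, B) = -2 + (Z + B) = -2 + (B + Z) = -2 + B + Z)
1/n(F, S) = 1/(-2 + (4 + √6) - 47) = 1/(-45 + √6)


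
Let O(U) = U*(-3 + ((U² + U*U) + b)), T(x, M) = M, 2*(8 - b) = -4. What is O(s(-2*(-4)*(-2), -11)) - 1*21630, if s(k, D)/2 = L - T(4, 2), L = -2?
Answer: -22710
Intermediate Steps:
b = 10 (b = 8 - ½*(-4) = 8 + 2 = 10)
s(k, D) = -8 (s(k, D) = 2*(-2 - 1*2) = 2*(-2 - 2) = 2*(-4) = -8)
O(U) = U*(7 + 2*U²) (O(U) = U*(-3 + ((U² + U*U) + 10)) = U*(-3 + ((U² + U²) + 10)) = U*(-3 + (2*U² + 10)) = U*(-3 + (10 + 2*U²)) = U*(7 + 2*U²))
O(s(-2*(-4)*(-2), -11)) - 1*21630 = -8*(7 + 2*(-8)²) - 1*21630 = -8*(7 + 2*64) - 21630 = -8*(7 + 128) - 21630 = -8*135 - 21630 = -1080 - 21630 = -22710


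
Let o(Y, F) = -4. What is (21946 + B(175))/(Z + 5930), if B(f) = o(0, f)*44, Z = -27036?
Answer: -10885/10553 ≈ -1.0315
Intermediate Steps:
B(f) = -176 (B(f) = -4*44 = -176)
(21946 + B(175))/(Z + 5930) = (21946 - 176)/(-27036 + 5930) = 21770/(-21106) = 21770*(-1/21106) = -10885/10553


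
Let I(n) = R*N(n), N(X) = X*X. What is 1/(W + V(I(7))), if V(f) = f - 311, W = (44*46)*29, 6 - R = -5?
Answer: 1/58924 ≈ 1.6971e-5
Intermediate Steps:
R = 11 (R = 6 - 1*(-5) = 6 + 5 = 11)
N(X) = X²
I(n) = 11*n²
W = 58696 (W = 2024*29 = 58696)
V(f) = -311 + f
1/(W + V(I(7))) = 1/(58696 + (-311 + 11*7²)) = 1/(58696 + (-311 + 11*49)) = 1/(58696 + (-311 + 539)) = 1/(58696 + 228) = 1/58924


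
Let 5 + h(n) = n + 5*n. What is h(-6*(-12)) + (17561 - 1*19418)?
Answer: -1430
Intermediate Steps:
h(n) = -5 + 6*n (h(n) = -5 + (n + 5*n) = -5 + 6*n)
h(-6*(-12)) + (17561 - 1*19418) = (-5 + 6*(-6*(-12))) + (17561 - 1*19418) = (-5 + 6*72) + (17561 - 19418) = (-5 + 432) - 1857 = 427 - 1857 = -1430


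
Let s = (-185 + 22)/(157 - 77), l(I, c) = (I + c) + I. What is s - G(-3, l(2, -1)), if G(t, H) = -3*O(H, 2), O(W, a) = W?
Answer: 557/80 ≈ 6.9625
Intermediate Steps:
l(I, c) = c + 2*I
G(t, H) = -3*H
s = -163/80 ≈ -2.0375
s - G(-3, l(2, -1)) = -163/80 - (-3)*(-1 + 2*2) = -163/80 - (-3)*(-1 + 4) = -163/80 - (-3)*3 = -163/80 - 1*(-9) = -163/80 + 9 = 557/80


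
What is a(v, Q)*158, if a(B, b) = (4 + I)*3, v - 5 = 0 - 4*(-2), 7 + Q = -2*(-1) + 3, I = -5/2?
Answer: 711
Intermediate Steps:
I = -5/2 (I = -5*½ = -5/2 ≈ -2.5000)
Q = -2 (Q = -7 + (-2*(-1) + 3) = -7 + (2 + 3) = -7 + 5 = -2)
v = 13 (v = 5 + (0 - 4*(-2)) = 5 + (0 + 8) = 5 + 8 = 13)
a(B, b) = 9/2 (a(B, b) = (4 - 5/2)*3 = (3/2)*3 = 9/2)
a(v, Q)*158 = (9/2)*158 = 711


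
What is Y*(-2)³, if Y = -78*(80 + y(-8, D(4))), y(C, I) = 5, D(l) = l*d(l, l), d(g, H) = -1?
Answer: 53040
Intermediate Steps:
D(l) = -l (D(l) = l*(-1) = -l)
Y = -6630 (Y = -78*(80 + 5) = -78*85 = -6630)
Y*(-2)³ = -6630*(-2)³ = -6630*(-8) = 53040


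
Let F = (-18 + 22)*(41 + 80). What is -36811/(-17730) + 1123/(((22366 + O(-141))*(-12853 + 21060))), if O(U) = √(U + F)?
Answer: 16791796509300749/8087736677085270 - 7861*√7/4105450089891 ≈ 2.0762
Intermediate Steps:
F = 484 (F = 4*121 = 484)
O(U) = √(484 + U) (O(U) = √(U + 484) = √(484 + U))
-36811/(-17730) + 1123/(((22366 + O(-141))*(-12853 + 21060))) = -36811/(-17730) + 1123/(((22366 + √(484 - 141))*(-12853 + 21060))) = -36811*(-1/17730) + 1123/(((22366 + √343)*8207)) = 36811/17730 + 1123/(((22366 + 7*√7)*8207)) = 36811/17730 + 1123/(183557762 + 57449*√7)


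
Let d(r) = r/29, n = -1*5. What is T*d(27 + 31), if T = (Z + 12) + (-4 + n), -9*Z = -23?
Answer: 100/9 ≈ 11.111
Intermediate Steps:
Z = 23/9 (Z = -1/9*(-23) = 23/9 ≈ 2.5556)
n = -5
d(r) = r/29 (d(r) = r*(1/29) = r/29)
T = 50/9 (T = (23/9 + 12) + (-4 - 5) = 131/9 - 9 = 50/9 ≈ 5.5556)
T*d(27 + 31) = 50*((27 + 31)/29)/9 = 50*((1/29)*58)/9 = (50/9)*2 = 100/9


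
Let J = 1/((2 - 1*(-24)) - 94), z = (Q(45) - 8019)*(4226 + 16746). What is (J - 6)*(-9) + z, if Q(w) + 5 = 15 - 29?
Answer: -11462955967/68 ≈ -1.6857e+8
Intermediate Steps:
Q(w) = -19 (Q(w) = -5 + (15 - 29) = -5 - 14 = -19)
z = -168572936 (z = (-19 - 8019)*(4226 + 16746) = -8038*20972 = -168572936)
J = -1/68 (J = 1/((2 + 24) - 94) = 1/(26 - 94) = 1/(-68) = -1/68 ≈ -0.014706)
(J - 6)*(-9) + z = (-1/68 - 6)*(-9) - 168572936 = -409/68*(-9) - 168572936 = 3681/68 - 168572936 = -11462955967/68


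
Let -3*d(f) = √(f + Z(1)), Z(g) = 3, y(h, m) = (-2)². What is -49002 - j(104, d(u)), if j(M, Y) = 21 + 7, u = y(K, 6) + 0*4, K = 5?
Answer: -49030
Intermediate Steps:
y(h, m) = 4
u = 4 (u = 4 + 0*4 = 4 + 0 = 4)
d(f) = -√(3 + f)/3 (d(f) = -√(f + 3)/3 = -√(3 + f)/3)
j(M, Y) = 28
-49002 - j(104, d(u)) = -49002 - 1*28 = -49002 - 28 = -49030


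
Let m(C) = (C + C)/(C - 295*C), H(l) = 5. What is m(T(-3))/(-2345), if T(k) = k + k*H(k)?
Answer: 1/344715 ≈ 2.9009e-6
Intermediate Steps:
T(k) = 6*k (T(k) = k + k*5 = k + 5*k = 6*k)
m(C) = -1/147 (m(C) = (2*C)/((-294*C)) = (2*C)*(-1/(294*C)) = -1/147)
m(T(-3))/(-2345) = -1/147/(-2345) = -1/147*(-1/2345) = 1/344715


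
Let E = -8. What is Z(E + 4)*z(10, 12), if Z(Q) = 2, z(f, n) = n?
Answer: 24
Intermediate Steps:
Z(E + 4)*z(10, 12) = 2*12 = 24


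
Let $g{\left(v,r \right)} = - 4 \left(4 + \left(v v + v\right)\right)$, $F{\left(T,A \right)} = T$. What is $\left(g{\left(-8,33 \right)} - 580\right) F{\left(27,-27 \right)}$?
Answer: $-22140$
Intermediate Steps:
$g{\left(v,r \right)} = -16 - 4 v - 4 v^{2}$ ($g{\left(v,r \right)} = - 4 \left(4 + \left(v^{2} + v\right)\right) = - 4 \left(4 + \left(v + v^{2}\right)\right) = - 4 \left(4 + v + v^{2}\right) = -16 - 4 v - 4 v^{2}$)
$\left(g{\left(-8,33 \right)} - 580\right) F{\left(27,-27 \right)} = \left(\left(-16 - -32 - 4 \left(-8\right)^{2}\right) - 580\right) 27 = \left(\left(-16 + 32 - 256\right) - 580\right) 27 = \left(-240 - 580\right) 27 = \left(-820\right) 27 = -22140$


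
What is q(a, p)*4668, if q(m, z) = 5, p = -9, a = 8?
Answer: 23340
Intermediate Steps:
q(a, p)*4668 = 5*4668 = 23340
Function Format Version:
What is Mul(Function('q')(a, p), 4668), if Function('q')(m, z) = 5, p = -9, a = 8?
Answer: 23340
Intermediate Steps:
Mul(Function('q')(a, p), 4668) = Mul(5, 4668) = 23340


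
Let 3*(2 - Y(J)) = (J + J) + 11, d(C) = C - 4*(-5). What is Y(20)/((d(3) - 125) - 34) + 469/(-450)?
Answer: -28517/30600 ≈ -0.93193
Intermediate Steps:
d(C) = 20 + C (d(C) = C + 20 = 20 + C)
Y(J) = -5/3 - 2*J/3 (Y(J) = 2 - ((J + J) + 11)/3 = 2 - (2*J + 11)/3 = 2 - (11 + 2*J)/3 = 2 + (-11/3 - 2*J/3) = -5/3 - 2*J/3)
Y(20)/((d(3) - 125) - 34) + 469/(-450) = (-5/3 - ⅔*20)/(((20 + 3) - 125) - 34) + 469/(-450) = (-5/3 - 40/3)/((23 - 125) - 34) + 469*(-1/450) = -15/(-102 - 34) - 469/450 = -15/(-136) - 469/450 = -15*(-1/136) - 469/450 = 15/136 - 469/450 = -28517/30600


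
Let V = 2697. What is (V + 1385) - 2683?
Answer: 1399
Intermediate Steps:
(V + 1385) - 2683 = (2697 + 1385) - 2683 = 4082 - 2683 = 1399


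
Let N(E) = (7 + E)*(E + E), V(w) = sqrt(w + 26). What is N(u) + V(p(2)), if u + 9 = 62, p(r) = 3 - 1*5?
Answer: 6360 + 2*sqrt(6) ≈ 6364.9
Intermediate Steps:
p(r) = -2 (p(r) = 3 - 5 = -2)
V(w) = sqrt(26 + w)
u = 53 (u = -9 + 62 = 53)
N(E) = 2*E*(7 + E) (N(E) = (7 + E)*(2*E) = 2*E*(7 + E))
N(u) + V(p(2)) = 2*53*(7 + 53) + sqrt(26 - 2) = 2*53*60 + sqrt(24) = 6360 + 2*sqrt(6)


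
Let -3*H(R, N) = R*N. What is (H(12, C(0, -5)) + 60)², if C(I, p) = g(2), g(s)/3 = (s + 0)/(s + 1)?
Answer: 2704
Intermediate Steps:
g(s) = 3*s/(1 + s) (g(s) = 3*((s + 0)/(s + 1)) = 3*(s/(1 + s)) = 3*s/(1 + s))
C(I, p) = 2 (C(I, p) = 3*2/(1 + 2) = 3*2/3 = 3*2*(⅓) = 2)
H(R, N) = -N*R/3 (H(R, N) = -R*N/3 = -N*R/3)
(H(12, C(0, -5)) + 60)² = (-⅓*2*12 + 60)² = (-8 + 60)² = 52² = 2704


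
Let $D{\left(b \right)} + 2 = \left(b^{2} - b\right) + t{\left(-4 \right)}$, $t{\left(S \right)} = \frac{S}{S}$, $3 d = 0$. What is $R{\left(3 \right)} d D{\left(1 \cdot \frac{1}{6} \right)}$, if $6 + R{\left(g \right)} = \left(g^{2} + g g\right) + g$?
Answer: $0$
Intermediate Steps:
$d = 0$ ($d = \frac{1}{3} \cdot 0 = 0$)
$t{\left(S \right)} = 1$
$R{\left(g \right)} = -6 + g + 2 g^{2}$ ($R{\left(g \right)} = -6 + \left(\left(g^{2} + g g\right) + g\right) = -6 + \left(\left(g^{2} + g^{2}\right) + g\right) = -6 + \left(2 g^{2} + g\right) = -6 + \left(g + 2 g^{2}\right) = -6 + g + 2 g^{2}$)
$D{\left(b \right)} = -1 + b^{2} - b$ ($D{\left(b \right)} = -2 + \left(\left(b^{2} - b\right) + 1\right) = -2 + \left(1 + b^{2} - b\right) = -1 + b^{2} - b$)
$R{\left(3 \right)} d D{\left(1 \cdot \frac{1}{6} \right)} = \left(-6 + 3 + 2 \cdot 3^{2}\right) 0 \left(-1 + \left(1 \cdot \frac{1}{6}\right)^{2} - 1 \cdot \frac{1}{6}\right) = \left(-6 + 3 + 2 \cdot 9\right) 0 \left(-1 + \left(1 \cdot \frac{1}{6}\right)^{2} - 1 \cdot \frac{1}{6}\right) = \left(-6 + 3 + 18\right) 0 \left(-1 + \left(\frac{1}{6}\right)^{2} - \frac{1}{6}\right) = 15 \cdot 0 \left(-1 + \frac{1}{36} - \frac{1}{6}\right) = 0 \left(- \frac{41}{36}\right) = 0$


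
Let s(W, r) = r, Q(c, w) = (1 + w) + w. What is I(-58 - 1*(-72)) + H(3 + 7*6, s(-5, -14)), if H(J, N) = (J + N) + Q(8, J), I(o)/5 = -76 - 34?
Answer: -428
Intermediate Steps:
Q(c, w) = 1 + 2*w
I(o) = -550 (I(o) = 5*(-76 - 34) = 5*(-110) = -550)
H(J, N) = 1 + N + 3*J (H(J, N) = (J + N) + (1 + 2*J) = 1 + N + 3*J)
I(-58 - 1*(-72)) + H(3 + 7*6, s(-5, -14)) = -550 + (1 - 14 + 3*(3 + 7*6)) = -550 + (1 - 14 + 3*(3 + 42)) = -550 + (1 - 14 + 3*45) = -550 + (1 - 14 + 135) = -550 + 122 = -428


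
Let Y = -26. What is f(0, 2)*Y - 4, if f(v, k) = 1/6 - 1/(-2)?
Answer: -64/3 ≈ -21.333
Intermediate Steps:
f(v, k) = ⅔ (f(v, k) = 1*(⅙) - 1*(-½) = ⅙ + ½ = ⅔)
f(0, 2)*Y - 4 = (⅔)*(-26) - 4 = -52/3 - 4 = -64/3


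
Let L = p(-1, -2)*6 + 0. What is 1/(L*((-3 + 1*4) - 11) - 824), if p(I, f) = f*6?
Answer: -1/104 ≈ -0.0096154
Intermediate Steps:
p(I, f) = 6*f
L = -72 (L = (6*(-2))*6 + 0 = -12*6 + 0 = -72 + 0 = -72)
1/(L*((-3 + 1*4) - 11) - 824) = 1/(-72*((-3 + 1*4) - 11) - 824) = 1/(-72*((-3 + 4) - 11) - 824) = 1/(-72*(1 - 11) - 824) = 1/(-72*(-10) - 824) = 1/(720 - 824) = 1/(-104) = -1/104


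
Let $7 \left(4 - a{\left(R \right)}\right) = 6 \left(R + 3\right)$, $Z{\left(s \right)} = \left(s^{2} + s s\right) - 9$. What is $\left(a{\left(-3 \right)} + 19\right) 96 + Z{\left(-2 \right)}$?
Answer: $2207$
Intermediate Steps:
$Z{\left(s \right)} = -9 + 2 s^{2}$ ($Z{\left(s \right)} = \left(s^{2} + s^{2}\right) - 9 = 2 s^{2} - 9 = -9 + 2 s^{2}$)
$a{\left(R \right)} = \frac{10}{7} - \frac{6 R}{7}$ ($a{\left(R \right)} = 4 - \frac{6 \left(R + 3\right)}{7} = 4 - \frac{6 \left(3 + R\right)}{7} = 4 - \frac{18 + 6 R}{7} = 4 - \left(\frac{18}{7} + \frac{6 R}{7}\right) = \frac{10}{7} - \frac{6 R}{7}$)
$\left(a{\left(-3 \right)} + 19\right) 96 + Z{\left(-2 \right)} = \left(\left(\frac{10}{7} - - \frac{18}{7}\right) + 19\right) 96 - \left(9 - 2 \left(-2\right)^{2}\right) = \left(\left(\frac{10}{7} + \frac{18}{7}\right) + 19\right) 96 + \left(-9 + 2 \cdot 4\right) = \left(4 + 19\right) 96 + \left(-9 + 8\right) = 23 \cdot 96 - 1 = 2208 - 1 = 2207$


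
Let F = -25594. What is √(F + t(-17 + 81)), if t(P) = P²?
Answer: I*√21498 ≈ 146.62*I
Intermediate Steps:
√(F + t(-17 + 81)) = √(-25594 + (-17 + 81)²) = √(-25594 + 64²) = √(-25594 + 4096) = √(-21498) = I*√21498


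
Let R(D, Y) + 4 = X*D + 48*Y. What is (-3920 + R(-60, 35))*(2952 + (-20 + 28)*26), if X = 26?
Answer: -12020640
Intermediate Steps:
R(D, Y) = -4 + 26*D + 48*Y (R(D, Y) = -4 + (26*D + 48*Y) = -4 + 26*D + 48*Y)
(-3920 + R(-60, 35))*(2952 + (-20 + 28)*26) = (-3920 + (-4 + 26*(-60) + 48*35))*(2952 + (-20 + 28)*26) = (-3920 + (-4 - 1560 + 1680))*(2952 + 8*26) = (-3920 + 116)*(2952 + 208) = -3804*3160 = -12020640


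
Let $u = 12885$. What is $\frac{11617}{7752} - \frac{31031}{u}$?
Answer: $- \frac{10096363}{11098280} \approx -0.90972$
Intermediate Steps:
$\frac{11617}{7752} - \frac{31031}{u} = \frac{11617}{7752} - \frac{31031}{12885} = - \frac{10096363}{11098280}$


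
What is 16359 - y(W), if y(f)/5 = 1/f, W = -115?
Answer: 376258/23 ≈ 16359.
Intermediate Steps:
y(f) = 5/f
16359 - y(W) = 16359 - 5/(-115) = 16359 - 5*(-1)/115 = 16359 - 1*(-1/23) = 16359 + 1/23 = 376258/23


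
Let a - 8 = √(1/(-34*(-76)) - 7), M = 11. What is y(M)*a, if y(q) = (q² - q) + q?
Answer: 968 + 121*I*√11684202/1292 ≈ 968.0 + 320.13*I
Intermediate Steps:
y(q) = q²
a = 8 + I*√11684202/1292 (a = 8 + √(1/(-34*(-76)) - 7) = 8 + √(-1/34*(-1/76) - 7) = 8 + √(1/2584 - 7) = 8 + √(-18087/2584) = 8 + I*√11684202/1292 ≈ 8.0 + 2.6457*I)
y(M)*a = 11²*(8 + I*√11684202/1292) = 121*(8 + I*√11684202/1292) = 968 + 121*I*√11684202/1292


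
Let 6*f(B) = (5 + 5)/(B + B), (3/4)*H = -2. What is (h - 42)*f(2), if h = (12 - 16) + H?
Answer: -365/18 ≈ -20.278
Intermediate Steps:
H = -8/3 (H = (4/3)*(-2) = -8/3 ≈ -2.6667)
f(B) = 5/(6*B) (f(B) = ((5 + 5)/(B + B))/6 = (10/((2*B)))/6 = (10*(1/(2*B)))/6 = (5/B)/6 = 5/(6*B))
h = -20/3 (h = (12 - 16) - 8/3 = -4 - 8/3 = -20/3 ≈ -6.6667)
(h - 42)*f(2) = (-20/3 - 42)*((⅚)/2) = -365/(9*2) = -146/3*5/12 = -365/18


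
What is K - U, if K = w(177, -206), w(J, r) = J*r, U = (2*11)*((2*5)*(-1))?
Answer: -36242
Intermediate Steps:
U = -220 (U = 22*(10*(-1)) = 22*(-10) = -220)
K = -36462 (K = 177*(-206) = -36462)
K - U = -36462 - 1*(-220) = -36462 + 220 = -36242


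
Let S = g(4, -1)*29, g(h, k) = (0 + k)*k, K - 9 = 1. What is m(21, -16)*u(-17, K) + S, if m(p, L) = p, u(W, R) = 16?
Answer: 365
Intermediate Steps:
K = 10 (K = 9 + 1 = 10)
g(h, k) = k² (g(h, k) = k*k = k²)
S = 29 (S = (-1)²*29 = 1*29 = 29)
m(21, -16)*u(-17, K) + S = 21*16 + 29 = 336 + 29 = 365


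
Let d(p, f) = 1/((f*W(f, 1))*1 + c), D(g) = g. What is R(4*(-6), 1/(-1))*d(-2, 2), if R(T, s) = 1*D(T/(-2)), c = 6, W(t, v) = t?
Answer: 6/5 ≈ 1.2000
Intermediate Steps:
d(p, f) = 1/(6 + f**2) (d(p, f) = 1/((f*f)*1 + 6) = 1/(f**2*1 + 6) = 1/(f**2 + 6) = 1/(6 + f**2))
R(T, s) = -T/2 (R(T, s) = 1*(T/(-2)) = 1*(T*(-1/2)) = 1*(-T/2) = -T/2)
R(4*(-6), 1/(-1))*d(-2, 2) = (-2*(-6))/(6 + 2**2) = (-1/2*(-24))/(6 + 4) = 12/10 = 12*(1/10) = 6/5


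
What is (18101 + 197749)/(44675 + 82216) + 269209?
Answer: 11386805023/42297 ≈ 2.6921e+5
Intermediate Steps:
(18101 + 197749)/(44675 + 82216) + 269209 = 215850/126891 + 269209 = 215850*(1/126891) + 269209 = 71950/42297 + 269209 = 11386805023/42297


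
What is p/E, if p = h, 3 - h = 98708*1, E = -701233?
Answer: 5195/36907 ≈ 0.14076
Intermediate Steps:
h = -98705 (h = 3 - 98708 = -98705)
p = -98705
p/E = -98705/(-701233) = -98705*(-1/701233) = 5195/36907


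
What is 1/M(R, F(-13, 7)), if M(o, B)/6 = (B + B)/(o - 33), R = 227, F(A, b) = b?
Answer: 97/42 ≈ 2.3095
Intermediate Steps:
M(o, B) = 12*B/(-33 + o) (M(o, B) = 6*((B + B)/(o - 33)) = 6*((2*B)/(-33 + o)) = 6*(2*B/(-33 + o)) = 12*B/(-33 + o))
1/M(R, F(-13, 7)) = 1/(12*7/(-33 + 227)) = 1/(12*7/194) = 1/(12*7*(1/194)) = 1/(42/97) = 97/42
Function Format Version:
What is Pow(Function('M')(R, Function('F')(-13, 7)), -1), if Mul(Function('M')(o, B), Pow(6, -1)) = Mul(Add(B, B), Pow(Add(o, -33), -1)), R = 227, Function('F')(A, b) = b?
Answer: Rational(97, 42) ≈ 2.3095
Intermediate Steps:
Function('M')(o, B) = Mul(12, B, Pow(Add(-33, o), -1)) (Function('M')(o, B) = Mul(6, Mul(Add(B, B), Pow(Add(o, -33), -1))) = Mul(6, Mul(Mul(2, B), Pow(Add(-33, o), -1))) = Mul(6, Mul(2, B, Pow(Add(-33, o), -1))) = Mul(12, B, Pow(Add(-33, o), -1)))
Pow(Function('M')(R, Function('F')(-13, 7)), -1) = Pow(Mul(12, 7, Pow(Add(-33, 227), -1)), -1) = Pow(Mul(12, 7, Pow(194, -1)), -1) = Pow(Mul(12, 7, Rational(1, 194)), -1) = Pow(Rational(42, 97), -1) = Rational(97, 42)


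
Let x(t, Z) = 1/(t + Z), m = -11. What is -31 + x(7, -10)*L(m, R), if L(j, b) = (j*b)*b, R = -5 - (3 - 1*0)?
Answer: 611/3 ≈ 203.67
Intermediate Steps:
R = -8 (R = -5 - (3 + 0) = -5 - 1*3 = -5 - 3 = -8)
x(t, Z) = 1/(Z + t)
L(j, b) = j*b² (L(j, b) = (b*j)*b = j*b²)
-31 + x(7, -10)*L(m, R) = -31 + (-11*(-8)²)/(-10 + 7) = -31 + (-11*64)/(-3) = -31 - ⅓*(-704) = -31 + 704/3 = 611/3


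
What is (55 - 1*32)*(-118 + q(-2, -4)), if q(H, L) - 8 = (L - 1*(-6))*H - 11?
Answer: -2875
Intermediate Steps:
q(H, L) = -3 + H*(6 + L) (q(H, L) = 8 + ((L - 1*(-6))*H - 11) = 8 + ((L + 6)*H - 11) = 8 + ((6 + L)*H - 11) = 8 + (H*(6 + L) - 11) = 8 + (-11 + H*(6 + L)) = -3 + H*(6 + L))
(55 - 1*32)*(-118 + q(-2, -4)) = (55 - 1*32)*(-118 + (-3 + 6*(-2) - 2*(-4))) = (55 - 32)*(-118 + (-3 - 12 + 8)) = 23*(-118 - 7) = 23*(-125) = -2875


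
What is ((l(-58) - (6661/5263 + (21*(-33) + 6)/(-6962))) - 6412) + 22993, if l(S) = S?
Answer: 605369352575/36641006 ≈ 16522.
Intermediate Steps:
((l(-58) - (6661/5263 + (21*(-33) + 6)/(-6962))) - 6412) + 22993 = ((-58 - (6661/5263 + (21*(-33) + 6)/(-6962))) - 6412) + 22993 = ((-58 - (6661*(1/5263) + (-693 + 6)*(-1/6962))) - 6412) + 22993 = ((-58 - (6661/5263 - 687*(-1/6962))) - 6412) + 22993 = ((-58 - (6661/5263 + 687/6962)) - 6412) + 22993 = ((-58 - 1*49989563/36641006) - 6412) + 22993 = ((-58 - 49989563/36641006) - 6412) + 22993 = (-2175167911/36641006 - 6412) + 22993 = -237117298383/36641006 + 22993 = 605369352575/36641006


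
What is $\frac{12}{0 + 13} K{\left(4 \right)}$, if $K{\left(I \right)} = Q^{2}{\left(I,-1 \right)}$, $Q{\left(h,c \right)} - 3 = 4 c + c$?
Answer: $\frac{48}{13} \approx 3.6923$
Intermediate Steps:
$Q{\left(h,c \right)} = 3 + 5 c$ ($Q{\left(h,c \right)} = 3 + \left(4 c + c\right) = 3 + 5 c$)
$K{\left(I \right)} = 4$ ($K{\left(I \right)} = \left(3 + 5 \left(-1\right)\right)^{2} = \left(3 - 5\right)^{2} = \left(-2\right)^{2} = 4$)
$\frac{12}{0 + 13} K{\left(4 \right)} = \frac{12}{0 + 13} \cdot 4 = \frac{12}{13} \cdot 4 = \frac{48}{13}$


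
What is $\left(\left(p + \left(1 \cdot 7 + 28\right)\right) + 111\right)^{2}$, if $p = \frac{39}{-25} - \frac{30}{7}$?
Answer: $\frac{601573729}{30625} \approx 19643.0$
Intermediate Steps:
$p = - \frac{1023}{175}$ ($p = 39 \left(- \frac{1}{25}\right) - \frac{30}{7} = - \frac{39}{25} - \frac{30}{7} = - \frac{1023}{175} \approx -5.8457$)
$\left(\left(p + \left(1 \cdot 7 + 28\right)\right) + 111\right)^{2} = \left(\left(- \frac{1023}{175} + \left(1 \cdot 7 + 28\right)\right) + 111\right)^{2} = \left(\left(- \frac{1023}{175} + \left(7 + 28\right)\right) + 111\right)^{2} = \left(\left(- \frac{1023}{175} + 35\right) + 111\right)^{2} = \left(\frac{5102}{175} + 111\right)^{2} = \left(\frac{24527}{175}\right)^{2} = \frac{601573729}{30625}$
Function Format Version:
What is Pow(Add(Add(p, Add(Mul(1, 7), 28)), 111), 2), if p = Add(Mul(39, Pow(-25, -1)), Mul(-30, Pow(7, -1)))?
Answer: Rational(601573729, 30625) ≈ 19643.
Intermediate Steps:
p = Rational(-1023, 175) (p = Add(Mul(39, Rational(-1, 25)), Mul(-30, Rational(1, 7))) = Add(Rational(-39, 25), Rational(-30, 7)) = Rational(-1023, 175) ≈ -5.8457)
Pow(Add(Add(p, Add(Mul(1, 7), 28)), 111), 2) = Pow(Add(Add(Rational(-1023, 175), Add(Mul(1, 7), 28)), 111), 2) = Pow(Add(Add(Rational(-1023, 175), Add(7, 28)), 111), 2) = Pow(Add(Add(Rational(-1023, 175), 35), 111), 2) = Pow(Add(Rational(5102, 175), 111), 2) = Pow(Rational(24527, 175), 2) = Rational(601573729, 30625)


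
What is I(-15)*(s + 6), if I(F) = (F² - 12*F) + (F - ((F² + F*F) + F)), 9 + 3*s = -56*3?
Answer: 2385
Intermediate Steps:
s = -59 (s = -3 + (-56*3)/3 = -3 + (⅓)*(-168) = -3 - 56 = -59)
I(F) = -F² - 12*F (I(F) = (F² - 12*F) + (F - ((F² + F²) + F)) = (F² - 12*F) + (F - (2*F² + F)) = (F² - 12*F) + (F - (F + 2*F²)) = (F² - 12*F) + (F + (-F - 2*F²)) = (F² - 12*F) - 2*F² = -F² - 12*F)
I(-15)*(s + 6) = (-1*(-15)*(12 - 15))*(-59 + 6) = -1*(-15)*(-3)*(-53) = -45*(-53) = 2385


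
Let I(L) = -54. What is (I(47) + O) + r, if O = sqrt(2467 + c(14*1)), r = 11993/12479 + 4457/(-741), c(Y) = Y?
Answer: -546066796/9246939 + sqrt(2481) ≈ -9.2442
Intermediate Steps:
r = -46732090/9246939 (r = 11993*(1/12479) + 4457*(-1/741) = 11993/12479 - 4457/741 = -46732090/9246939 ≈ -5.0538)
O = sqrt(2481) (O = sqrt(2467 + 14*1) = sqrt(2467 + 14) = sqrt(2481) ≈ 49.810)
(I(47) + O) + r = (-54 + sqrt(2481)) - 46732090/9246939 = -546066796/9246939 + sqrt(2481)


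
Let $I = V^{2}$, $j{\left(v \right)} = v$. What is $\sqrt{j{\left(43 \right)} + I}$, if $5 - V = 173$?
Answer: $\sqrt{28267} \approx 168.13$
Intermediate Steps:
$V = -168$ ($V = 5 - 173 = -168$)
$I = 28224$ ($I = \left(-168\right)^{2} = 28224$)
$\sqrt{j{\left(43 \right)} + I} = \sqrt{43 + 28224} = \sqrt{28267}$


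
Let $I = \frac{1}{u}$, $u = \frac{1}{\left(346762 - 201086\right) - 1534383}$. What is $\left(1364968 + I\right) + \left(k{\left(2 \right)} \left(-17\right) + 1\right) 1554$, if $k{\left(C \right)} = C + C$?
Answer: $-127857$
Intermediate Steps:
$k{\left(C \right)} = 2 C$
$u = - \frac{1}{1388707}$ ($u = \frac{1}{\left(346762 - 201086\right) - 1534383} = \frac{1}{145676 - 1534383} = \frac{1}{-1388707} = - \frac{1}{1388707} \approx -7.2009 \cdot 10^{-7}$)
$I = -1388707$ ($I = \frac{1}{- \frac{1}{1388707}} = -1388707$)
$\left(1364968 + I\right) + \left(k{\left(2 \right)} \left(-17\right) + 1\right) 1554 = \left(1364968 - 1388707\right) + \left(2 \cdot 2 \left(-17\right) + 1\right) 1554 = -23739 + \left(4 \left(-17\right) + 1\right) 1554 = -23739 + \left(-68 + 1\right) 1554 = -23739 - 104118 = -127857$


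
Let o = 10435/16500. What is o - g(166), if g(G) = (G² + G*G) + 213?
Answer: -182570413/3300 ≈ -55324.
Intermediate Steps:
g(G) = 213 + 2*G² (g(G) = (G² + G²) + 213 = 2*G² + 213 = 213 + 2*G²)
o = 2087/3300 (o = 10435*(1/16500) = 2087/3300 ≈ 0.63242)
o - g(166) = 2087/3300 - (213 + 2*166²) = 2087/3300 - (213 + 2*27556) = 2087/3300 - (213 + 55112) = 2087/3300 - 1*55325 = 2087/3300 - 55325 = -182570413/3300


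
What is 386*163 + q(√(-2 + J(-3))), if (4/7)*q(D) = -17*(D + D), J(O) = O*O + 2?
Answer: 125479/2 ≈ 62740.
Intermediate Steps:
J(O) = 2 + O² (J(O) = O² + 2 = 2 + O²)
q(D) = -119*D/2 (q(D) = 7*(-17*(D + D))/4 = 7*(-34*D)/4 = -119*D/2)
386*163 + q(√(-2 + J(-3))) = 386*163 - 119*√(-2 + (2 + (-3)²))/2 = 62918 - 119*√(-2 + (2 + 9))/2 = 62918 - 119*√(-2 + 11)/2 = 62918 - 119*√9/2 = 62918 - 119/2*3 = 62918 - 357/2 = 125479/2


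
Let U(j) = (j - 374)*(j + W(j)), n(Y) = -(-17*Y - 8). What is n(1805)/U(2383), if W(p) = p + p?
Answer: 10231/4787447 ≈ 0.0021370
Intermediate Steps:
W(p) = 2*p
n(Y) = 8 + 17*Y (n(Y) = -(-8 - 17*Y) = 8 + 17*Y)
U(j) = 3*j*(-374 + j) (U(j) = (j - 374)*(j + 2*j) = (-374 + j)*(3*j) = 3*j*(-374 + j))
n(1805)/U(2383) = (8 + 17*1805)/((3*2383*(-374 + 2383))) = (8 + 30685)/((3*2383*2009)) = 30693/14362341 = 30693*(1/14362341) = 10231/4787447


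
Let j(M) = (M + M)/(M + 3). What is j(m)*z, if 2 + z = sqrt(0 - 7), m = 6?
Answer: -8/3 + 4*I*sqrt(7)/3 ≈ -2.6667 + 3.5277*I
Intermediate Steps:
z = -2 + I*sqrt(7) (z = -2 + sqrt(0 - 7) = -2 + sqrt(-7) = -2 + I*sqrt(7) ≈ -2.0 + 2.6458*I)
j(M) = 2*M/(3 + M) (j(M) = (2*M)/(3 + M) = 2*M/(3 + M))
j(m)*z = (2*6/(3 + 6))*(-2 + I*sqrt(7)) = (2*6/9)*(-2 + I*sqrt(7)) = (2*6*(1/9))*(-2 + I*sqrt(7)) = 4*(-2 + I*sqrt(7))/3 = -8/3 + 4*I*sqrt(7)/3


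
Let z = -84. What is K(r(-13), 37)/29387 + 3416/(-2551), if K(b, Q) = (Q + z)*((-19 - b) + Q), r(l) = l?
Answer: -104102799/74966237 ≈ -1.3887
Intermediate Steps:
K(b, Q) = (-84 + Q)*(-19 + Q - b) (K(b, Q) = (Q - 84)*((-19 - b) + Q) = (-84 + Q)*(-19 + Q - b))
K(r(-13), 37)/29387 + 3416/(-2551) = (1596 + 37² - 103*37 + 84*(-13) - 1*37*(-13))/29387 + 3416/(-2551) = (1596 + 1369 - 3811 - 1092 + 481)*(1/29387) + 3416*(-1/2551) = -1457*1/29387 - 3416/2551 = -1457/29387 - 3416/2551 = -104102799/74966237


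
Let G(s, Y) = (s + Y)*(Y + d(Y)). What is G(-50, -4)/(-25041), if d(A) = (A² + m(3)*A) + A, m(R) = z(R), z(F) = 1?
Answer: 72/8347 ≈ 0.0086259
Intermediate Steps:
m(R) = 1
d(A) = A² + 2*A (d(A) = (A² + 1*A) + A = (A² + A) + A = (A + A²) + A = A² + 2*A)
G(s, Y) = (Y + s)*(Y + Y*(2 + Y)) (G(s, Y) = (s + Y)*(Y + Y*(2 + Y)) = (Y + s)*(Y + Y*(2 + Y)))
G(-50, -4)/(-25041) = -4*(-4 - 50 - 4*(2 - 4) - 50*(2 - 4))/(-25041) = -4*(-4 - 50 - 4*(-2) - 50*(-2))*(-1/25041) = -4*(-4 - 50 + 8 + 100)*(-1/25041) = -4*54*(-1/25041) = -216*(-1/25041) = 72/8347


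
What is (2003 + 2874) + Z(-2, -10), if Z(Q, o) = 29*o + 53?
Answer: 4640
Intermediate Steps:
Z(Q, o) = 53 + 29*o
(2003 + 2874) + Z(-2, -10) = (2003 + 2874) + (53 + 29*(-10)) = 4877 + (53 - 290) = 4877 - 237 = 4640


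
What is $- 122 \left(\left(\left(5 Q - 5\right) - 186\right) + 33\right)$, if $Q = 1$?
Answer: $18666$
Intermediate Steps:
$- 122 \left(\left(\left(5 Q - 5\right) - 186\right) + 33\right) = - 122 \left(\left(\left(5 \cdot 1 - 5\right) - 186\right) + 33\right) = - 122 \left(\left(\left(5 - 5\right) - 186\right) + 33\right) = - 122 \left(\left(0 - 186\right) + 33\right) = - 122 \left(-186 + 33\right) = \left(-122\right) \left(-153\right) = 18666$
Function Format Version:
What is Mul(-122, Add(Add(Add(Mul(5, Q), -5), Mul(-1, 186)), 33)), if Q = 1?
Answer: 18666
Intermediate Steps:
Mul(-122, Add(Add(Add(Mul(5, Q), -5), Mul(-1, 186)), 33)) = Mul(-122, Add(Add(Add(Mul(5, 1), -5), Mul(-1, 186)), 33)) = Mul(-122, Add(Add(Add(5, -5), -186), 33)) = Mul(-122, Add(Add(0, -186), 33)) = Mul(-122, Add(-186, 33)) = Mul(-122, -153) = 18666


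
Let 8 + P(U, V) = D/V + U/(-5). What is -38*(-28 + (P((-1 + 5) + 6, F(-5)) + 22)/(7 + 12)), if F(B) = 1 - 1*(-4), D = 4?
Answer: 5192/5 ≈ 1038.4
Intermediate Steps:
F(B) = 5 (F(B) = 1 + 4 = 5)
P(U, V) = -8 + 4/V - U/5 (P(U, V) = -8 + (4/V + U/(-5)) = -8 + (4/V + U*(-⅕)) = -8 + (4/V - U/5) = -8 + 4/V - U/5)
-38*(-28 + (P((-1 + 5) + 6, F(-5)) + 22)/(7 + 12)) = -38*(-28 + ((-8 + 4/5 - ((-1 + 5) + 6)/5) + 22)/(7 + 12)) = -38*(-28 + ((-8 + 4*(⅕) - (4 + 6)/5) + 22)/19) = -38*(-28 + ((-8 + ⅘ - ⅕*10) + 22)*(1/19)) = -38*(-28 + ((-8 + ⅘ - 2) + 22)*(1/19)) = -38*(-28 + (-46/5 + 22)*(1/19)) = -38*(-28 + (64/5)*(1/19)) = -38*(-28 + 64/95) = -38*(-2596/95) = 5192/5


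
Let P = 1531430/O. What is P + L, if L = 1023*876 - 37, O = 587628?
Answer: 263290723069/293814 ≈ 8.9611e+5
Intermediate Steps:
L = 896111 (L = 896148 - 37 = 896111)
P = 765715/293814 (P = 1531430/587628 = 1531430*(1/587628) = 765715/293814 ≈ 2.6061)
P + L = 765715/293814 + 896111 = 263290723069/293814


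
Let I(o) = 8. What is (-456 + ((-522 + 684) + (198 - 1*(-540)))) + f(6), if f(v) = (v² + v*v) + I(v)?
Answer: 524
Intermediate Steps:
f(v) = 8 + 2*v² (f(v) = (v² + v*v) + 8 = (v² + v²) + 8 = 2*v² + 8 = 8 + 2*v²)
(-456 + ((-522 + 684) + (198 - 1*(-540)))) + f(6) = (-456 + ((-522 + 684) + (198 - 1*(-540)))) + (8 + 2*6²) = (-456 + (162 + (198 + 540))) + (8 + 2*36) = (-456 + (162 + 738)) + (8 + 72) = (-456 + 900) + 80 = 444 + 80 = 524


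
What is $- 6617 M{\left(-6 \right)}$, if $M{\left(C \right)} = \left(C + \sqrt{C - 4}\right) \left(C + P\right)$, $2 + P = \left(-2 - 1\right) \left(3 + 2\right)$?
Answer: $-913146 + 152191 i \sqrt{10} \approx -9.1315 \cdot 10^{5} + 4.8127 \cdot 10^{5} i$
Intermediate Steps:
$P = -17$ ($P = -2 + \left(-2 - 1\right) \left(3 + 2\right) = -2 - 15 = -17$)
$M{\left(C \right)} = \left(-17 + C\right) \left(C + \sqrt{-4 + C}\right)$ ($M{\left(C \right)} = \left(C + \sqrt{C - 4}\right) \left(C - 17\right) = \left(C + \sqrt{-4 + C}\right) \left(-17 + C\right) = \left(-17 + C\right) \left(C + \sqrt{-4 + C}\right)$)
$- 6617 M{\left(-6 \right)} = - 6617 \left(\left(-6\right)^{2} - -102 - 17 \sqrt{-4 - 6} - 6 \sqrt{-4 - 6}\right) = - 6617 \left(36 + 102 - 17 \sqrt{-10} - 6 \sqrt{-10}\right) = - 6617 \left(36 + 102 - 17 i \sqrt{10} - 6 i \sqrt{10}\right) = - 6617 \left(138 - 23 i \sqrt{10}\right) = -913146 + 152191 i \sqrt{10}$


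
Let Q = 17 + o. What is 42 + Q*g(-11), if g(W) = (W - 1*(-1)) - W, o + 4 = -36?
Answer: 19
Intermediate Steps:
o = -40 (o = -4 - 36 = -40)
g(W) = 1 (g(W) = (W + 1) - W = (1 + W) - W = 1)
Q = -23 (Q = 17 - 40 = -23)
42 + Q*g(-11) = 42 - 23*1 = 42 - 23 = 19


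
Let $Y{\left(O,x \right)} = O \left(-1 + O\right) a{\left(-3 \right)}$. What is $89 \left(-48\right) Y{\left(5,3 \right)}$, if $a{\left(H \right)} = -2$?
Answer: $170880$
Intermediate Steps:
$Y{\left(O,x \right)} = - 2 O \left(-1 + O\right)$ ($Y{\left(O,x \right)} = O \left(-1 + O\right) \left(-2\right) = - 2 O \left(-1 + O\right)$)
$89 \left(-48\right) Y{\left(5,3 \right)} = 89 \left(-48\right) 2 \cdot 5 \left(1 - 5\right) = - 4272 \cdot 2 \cdot 5 \left(1 - 5\right) = - 4272 \cdot 2 \cdot 5 \left(-4\right) = \left(-4272\right) \left(-40\right) = 170880$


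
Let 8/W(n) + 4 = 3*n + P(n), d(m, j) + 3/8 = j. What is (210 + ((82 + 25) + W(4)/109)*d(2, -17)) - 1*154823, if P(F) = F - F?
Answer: -17055479/109 ≈ -1.5647e+5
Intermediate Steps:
P(F) = 0
d(m, j) = -3/8 + j
W(n) = 8/(-4 + 3*n) (W(n) = 8/(-4 + (3*n + 0)) = 8/(-4 + 3*n))
(210 + ((82 + 25) + W(4)/109)*d(2, -17)) - 1*154823 = (210 + ((82 + 25) + (8/(-4 + 3*4))/109)*(-3/8 - 17)) - 1*154823 = (210 + (107 + (8/(-4 + 12))*(1/109))*(-139/8)) - 154823 = (210 + (107 + (8/8)*(1/109))*(-139/8)) - 154823 = (210 + (107 + (8*(1/8))*(1/109))*(-139/8)) - 154823 = (210 + (107 + 1*(1/109))*(-139/8)) - 154823 = (210 + (107 + 1/109)*(-139/8)) - 154823 = (210 + (11664/109)*(-139/8)) - 154823 = (210 - 202662/109) - 154823 = -179772/109 - 154823 = -17055479/109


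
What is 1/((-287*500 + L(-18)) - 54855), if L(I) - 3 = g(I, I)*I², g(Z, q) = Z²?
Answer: -1/93376 ≈ -1.0709e-5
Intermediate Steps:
L(I) = 3 + I⁴ (L(I) = 3 + I²*I² = 3 + I⁴)
1/((-287*500 + L(-18)) - 54855) = 1/((-287*500 + (3 + (-18)⁴)) - 54855) = 1/((-143500 + (3 + 104976)) - 54855) = 1/((-143500 + 104979) - 54855) = 1/(-38521 - 54855) = 1/(-93376) = -1/93376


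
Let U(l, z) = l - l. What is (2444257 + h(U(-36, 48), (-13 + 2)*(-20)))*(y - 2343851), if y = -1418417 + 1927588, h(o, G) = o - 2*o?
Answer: -4484429432760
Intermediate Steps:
U(l, z) = 0
h(o, G) = -o
y = 509171
(2444257 + h(U(-36, 48), (-13 + 2)*(-20)))*(y - 2343851) = (2444257 - 1*0)*(509171 - 2343851) = (2444257 + 0)*(-1834680) = 2444257*(-1834680) = -4484429432760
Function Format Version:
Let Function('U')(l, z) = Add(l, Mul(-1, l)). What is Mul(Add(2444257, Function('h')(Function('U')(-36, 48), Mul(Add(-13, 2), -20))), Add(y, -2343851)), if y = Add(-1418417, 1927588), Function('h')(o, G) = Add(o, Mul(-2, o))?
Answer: -4484429432760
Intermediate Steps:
Function('U')(l, z) = 0
Function('h')(o, G) = Mul(-1, o)
y = 509171
Mul(Add(2444257, Function('h')(Function('U')(-36, 48), Mul(Add(-13, 2), -20))), Add(y, -2343851)) = Mul(Add(2444257, Mul(-1, 0)), Add(509171, -2343851)) = Mul(Add(2444257, 0), -1834680) = Mul(2444257, -1834680) = -4484429432760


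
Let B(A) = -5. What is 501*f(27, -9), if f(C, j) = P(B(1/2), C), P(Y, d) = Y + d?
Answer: 11022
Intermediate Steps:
f(C, j) = -5 + C
501*f(27, -9) = 501*(-5 + 27) = 501*22 = 11022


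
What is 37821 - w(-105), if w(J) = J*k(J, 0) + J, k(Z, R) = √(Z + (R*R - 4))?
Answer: 37926 + 105*I*√109 ≈ 37926.0 + 1096.2*I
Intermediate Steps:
k(Z, R) = √(-4 + Z + R²) (k(Z, R) = √(Z + (R² - 4)) = √(Z + (-4 + R²)) = √(-4 + Z + R²))
w(J) = J + J*√(-4 + J) (w(J) = J*√(-4 + J + 0²) + J = J*√(-4 + J + 0) + J = J*√(-4 + J) + J = J + J*√(-4 + J))
37821 - w(-105) = 37821 - (-105)*(1 + √(-4 - 105)) = 37821 - (-105)*(1 + √(-109)) = 37821 - (-105)*(1 + I*√109) = 37821 - (-105 - 105*I*√109) = 37821 + (105 + 105*I*√109) = 37926 + 105*I*√109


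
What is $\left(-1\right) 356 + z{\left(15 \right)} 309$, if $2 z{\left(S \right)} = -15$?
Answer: $- \frac{5347}{2} \approx -2673.5$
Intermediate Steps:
$z{\left(S \right)} = - \frac{15}{2}$ ($z{\left(S \right)} = \frac{1}{2} \left(-15\right) = - \frac{15}{2}$)
$\left(-1\right) 356 + z{\left(15 \right)} 309 = \left(-1\right) 356 - \frac{4635}{2} = -356 - \frac{4635}{2} = - \frac{5347}{2}$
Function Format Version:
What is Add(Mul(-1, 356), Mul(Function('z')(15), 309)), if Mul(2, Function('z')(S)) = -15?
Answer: Rational(-5347, 2) ≈ -2673.5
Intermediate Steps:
Function('z')(S) = Rational(-15, 2) (Function('z')(S) = Mul(Rational(1, 2), -15) = Rational(-15, 2))
Add(Mul(-1, 356), Mul(Function('z')(15), 309)) = Add(Mul(-1, 356), Mul(Rational(-15, 2), 309)) = Add(-356, Rational(-4635, 2)) = Rational(-5347, 2)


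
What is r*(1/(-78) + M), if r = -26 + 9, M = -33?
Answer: 43775/78 ≈ 561.22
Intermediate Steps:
r = -17
r*(1/(-78) + M) = -17*(1/(-78) - 33) = -17*(-1/78 - 33) = -17*(-2575/78) = 43775/78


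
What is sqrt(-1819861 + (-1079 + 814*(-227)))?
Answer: I*sqrt(2005718) ≈ 1416.2*I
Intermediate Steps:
sqrt(-1819861 + (-1079 + 814*(-227))) = sqrt(-1819861 + (-1079 - 184778)) = sqrt(-1819861 - 185857) = sqrt(-2005718) = I*sqrt(2005718)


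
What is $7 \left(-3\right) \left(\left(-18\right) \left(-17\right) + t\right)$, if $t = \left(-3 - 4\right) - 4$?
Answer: $-6195$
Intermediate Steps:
$t = -11$ ($t = -7 - 4 = -11$)
$7 \left(-3\right) \left(\left(-18\right) \left(-17\right) + t\right) = 7 \left(-3\right) \left(\left(-18\right) \left(-17\right) - 11\right) = - 21 \left(306 - 11\right) = \left(-21\right) 295 = -6195$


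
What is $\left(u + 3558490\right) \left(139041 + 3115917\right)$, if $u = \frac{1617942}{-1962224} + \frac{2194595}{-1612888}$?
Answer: $\frac{572774522746264564590963}{49450742858} \approx 1.1583 \cdot 10^{13}$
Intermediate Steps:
$u = - \frac{216120194243}{98901485716}$ ($u = 1617942 \left(- \frac{1}{1962224}\right) + 2194595 \left(- \frac{1}{1612888}\right) = - \frac{808971}{981112} - \frac{2194595}{1612888} = - \frac{216120194243}{98901485716} \approx -2.1852$)
$\left(u + 3558490\right) \left(139041 + 3115917\right) = \left(- \frac{216120194243}{98901485716} + 3558490\right) \left(139041 + 3115917\right) = \frac{351939731785334597}{98901485716} \cdot 3254958 = \frac{572774522746264564590963}{49450742858}$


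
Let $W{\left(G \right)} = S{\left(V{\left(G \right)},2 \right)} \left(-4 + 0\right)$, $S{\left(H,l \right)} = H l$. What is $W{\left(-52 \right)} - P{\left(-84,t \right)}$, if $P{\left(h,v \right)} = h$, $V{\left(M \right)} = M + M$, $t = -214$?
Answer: $916$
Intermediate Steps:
$V{\left(M \right)} = 2 M$
$W{\left(G \right)} = - 16 G$ ($W{\left(G \right)} = 2 G 2 \left(-4 + 0\right) = 4 G \left(-4\right) = - 16 G$)
$W{\left(-52 \right)} - P{\left(-84,t \right)} = \left(-16\right) \left(-52\right) - -84 = 832 + 84 = 916$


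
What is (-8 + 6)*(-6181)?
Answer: 12362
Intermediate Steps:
(-8 + 6)*(-6181) = -2*(-6181) = 12362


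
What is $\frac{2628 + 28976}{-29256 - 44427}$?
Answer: $- \frac{31604}{73683} \approx -0.42892$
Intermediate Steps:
$\frac{2628 + 28976}{-29256 - 44427} = \frac{31604}{-73683} = 31604 \left(- \frac{1}{73683}\right) = - \frac{31604}{73683}$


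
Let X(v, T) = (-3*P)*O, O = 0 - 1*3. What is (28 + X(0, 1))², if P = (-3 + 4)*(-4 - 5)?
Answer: 2809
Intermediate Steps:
O = -3 (O = 0 - 3 = -3)
P = -9 (P = 1*(-9) = -9)
X(v, T) = -81 (X(v, T) = -3*(-9)*(-3) = 27*(-3) = -81)
(28 + X(0, 1))² = (28 - 81)² = (-53)² = 2809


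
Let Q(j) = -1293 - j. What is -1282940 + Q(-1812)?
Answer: -1282421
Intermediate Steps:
-1282940 + Q(-1812) = -1282940 + (-1293 - 1*(-1812)) = -1282940 + (-1293 + 1812) = -1282940 + 519 = -1282421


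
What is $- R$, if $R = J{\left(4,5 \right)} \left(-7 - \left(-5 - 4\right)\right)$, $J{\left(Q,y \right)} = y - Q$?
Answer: $-2$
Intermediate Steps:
$R = 2$ ($R = \left(5 - 4\right) \left(-7 - \left(-5 - 4\right)\right) = 1 \left(-7 - \left(-5 - 4\right)\right) = 1 \left(-7 - -9\right) = 1 \left(-7 + 9\right) = 1 \cdot 2 = 2$)
$- R = \left(-1\right) 2 = -2$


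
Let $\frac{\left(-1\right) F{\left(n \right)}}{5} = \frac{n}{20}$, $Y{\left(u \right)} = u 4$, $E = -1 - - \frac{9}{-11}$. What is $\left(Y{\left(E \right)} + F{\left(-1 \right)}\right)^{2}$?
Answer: $\frac{95481}{1936} \approx 49.319$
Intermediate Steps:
$E = - \frac{20}{11}$ ($E = -1 - \left(-9\right) \left(- \frac{1}{11}\right) = -1 - \frac{9}{11} = - \frac{20}{11} \approx -1.8182$)
$Y{\left(u \right)} = 4 u$
$F{\left(n \right)} = - \frac{n}{4}$ ($F{\left(n \right)} = - 5 \frac{n}{20} = - \frac{n}{4}$)
$\left(Y{\left(E \right)} + F{\left(-1 \right)}\right)^{2} = \left(4 \left(- \frac{20}{11}\right) - - \frac{1}{4}\right)^{2} = \left(- \frac{80}{11} + \frac{1}{4}\right)^{2} = \left(- \frac{309}{44}\right)^{2} = \frac{95481}{1936}$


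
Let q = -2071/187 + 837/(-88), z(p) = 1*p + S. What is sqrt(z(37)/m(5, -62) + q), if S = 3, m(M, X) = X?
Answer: 3*I*sqrt(1268418382)/23188 ≈ 4.6077*I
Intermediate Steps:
z(p) = 3 + p (z(p) = 1*p + 3 = p + 3 = 3 + p)
q = -30797/1496 (q = -2071*1/187 + 837*(-1/88) = -2071/187 - 837/88 = -30797/1496 ≈ -20.586)
sqrt(z(37)/m(5, -62) + q) = sqrt((3 + 37)/(-62) - 30797/1496) = sqrt(40*(-1/62) - 30797/1496) = sqrt(-20/31 - 30797/1496) = sqrt(-984627/46376) = 3*I*sqrt(1268418382)/23188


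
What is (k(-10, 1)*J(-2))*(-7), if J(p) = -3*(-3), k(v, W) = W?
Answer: -63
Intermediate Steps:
J(p) = 9
(k(-10, 1)*J(-2))*(-7) = (1*9)*(-7) = 9*(-7) = -63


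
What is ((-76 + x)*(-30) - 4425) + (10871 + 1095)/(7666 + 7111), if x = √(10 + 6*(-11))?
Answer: -31684699/14777 - 60*I*√14 ≈ -2144.2 - 224.5*I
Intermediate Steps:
x = 2*I*√14 (x = √(10 - 66) = √(-56) = 2*I*√14 ≈ 7.4833*I)
((-76 + x)*(-30) - 4425) + (10871 + 1095)/(7666 + 7111) = ((-76 + 2*I*√14)*(-30) - 4425) + (10871 + 1095)/(7666 + 7111) = ((2280 - 60*I*√14) - 4425) + 11966/14777 = (-2145 - 60*I*√14) + 11966*(1/14777) = (-2145 - 60*I*√14) + 11966/14777 = -31684699/14777 - 60*I*√14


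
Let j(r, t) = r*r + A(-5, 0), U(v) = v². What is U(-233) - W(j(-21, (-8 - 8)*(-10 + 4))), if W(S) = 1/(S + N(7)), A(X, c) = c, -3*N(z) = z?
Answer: 71444321/1316 ≈ 54289.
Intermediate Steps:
N(z) = -z/3
j(r, t) = r² (j(r, t) = r*r + 0 = r² + 0 = r²)
W(S) = 1/(-7/3 + S) (W(S) = 1/(S - ⅓*7) = 1/(S - 7/3) = 1/(-7/3 + S))
U(-233) - W(j(-21, (-8 - 8)*(-10 + 4))) = (-233)² - 3/(-7 + 3*(-21)²) = 54289 - 3/(-7 + 3*441) = 54289 - 3/(-7 + 1323) = 54289 - 3/1316 = 71444321/1316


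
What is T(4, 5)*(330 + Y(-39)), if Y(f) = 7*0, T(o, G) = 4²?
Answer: 5280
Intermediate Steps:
T(o, G) = 16
Y(f) = 0
T(4, 5)*(330 + Y(-39)) = 16*(330 + 0) = 16*330 = 5280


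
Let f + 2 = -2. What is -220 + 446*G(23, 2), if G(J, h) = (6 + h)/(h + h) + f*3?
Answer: -4680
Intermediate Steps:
f = -4 (f = -2 - 2 = -4)
G(J, h) = -12 + (6 + h)/(2*h) (G(J, h) = (6 + h)/(h + h) - 4*3 = (6 + h)/((2*h)) - 12 = (6 + h)*(1/(2*h)) - 12 = (6 + h)/(2*h) - 12 = -12 + (6 + h)/(2*h))
-220 + 446*G(23, 2) = -220 + 446*(-23/2 + 3/2) = -220 + 446*(-10) = -220 - 4460 = -4680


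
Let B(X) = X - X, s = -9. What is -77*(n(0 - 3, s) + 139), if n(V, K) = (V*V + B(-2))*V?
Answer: -8624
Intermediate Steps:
B(X) = 0
n(V, K) = V**3 (n(V, K) = (V*V + 0)*V = (V**2 + 0)*V = V**2*V = V**3)
-77*(n(0 - 3, s) + 139) = -77*((0 - 3)**3 + 139) = -77*((-3)**3 + 139) = -77*(-27 + 139) = -77*112 = -8624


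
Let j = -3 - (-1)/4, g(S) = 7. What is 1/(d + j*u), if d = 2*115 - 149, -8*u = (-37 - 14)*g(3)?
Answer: -32/1335 ≈ -0.023970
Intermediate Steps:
u = 357/8 (u = -(-37 - 14)*7/8 = -(-51)*7/8 = -⅛*(-357) = 357/8 ≈ 44.625)
j = -11/4 (j = -3 - (-1)/4 = -3 - 1*(-¼) = -3 + ¼ = -11/4 ≈ -2.7500)
d = 81 (d = 230 - 149 = 81)
1/(d + j*u) = 1/(81 - 11/4*357/8) = 1/(81 - 3927/32) = 1/(-1335/32) = -32/1335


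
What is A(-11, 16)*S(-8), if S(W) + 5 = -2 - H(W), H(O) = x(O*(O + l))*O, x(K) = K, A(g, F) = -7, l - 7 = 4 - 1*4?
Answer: -399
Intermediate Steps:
l = 7 (l = 7 + (4 - 1*4) = 7 + (4 - 4) = 7 + 0 = 7)
H(O) = O²*(7 + O) (H(O) = (O*(O + 7))*O = (O*(7 + O))*O = O²*(7 + O))
S(W) = -7 - W²*(7 + W) (S(W) = -5 + (-2 - W²*(7 + W)) = -7 - W²*(7 + W))
A(-11, 16)*S(-8) = -7*(-7 - 1*(-8)²*(7 - 8)) = -7*(-7 - 1*64*(-1)) = -7*(-7 + 64) = -7*57 = -399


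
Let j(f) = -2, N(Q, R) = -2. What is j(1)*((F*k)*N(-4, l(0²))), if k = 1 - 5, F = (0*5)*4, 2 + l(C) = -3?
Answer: 0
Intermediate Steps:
l(C) = -5 (l(C) = -2 - 3 = -5)
F = 0 (F = 0*4 = 0)
k = -4
j(1)*((F*k)*N(-4, l(0²))) = -2*0*(-4)*(-2) = -0*(-2) = -2*0 = 0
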